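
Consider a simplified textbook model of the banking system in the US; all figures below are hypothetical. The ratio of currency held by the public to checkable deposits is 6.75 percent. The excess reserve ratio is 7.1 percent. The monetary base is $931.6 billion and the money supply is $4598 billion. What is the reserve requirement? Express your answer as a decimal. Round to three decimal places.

0.078

Using m = M/MB = 4598/931.6 ≈ 4.935595. Since m = (1 + c)/(c + rr + e), the denominator satisfies c + rr + e = (1 + c)/m = (1 + 0.0675) / 4.935595 ≈ 0.216286.
With c = 0.0675 and e = 0.071, the reserve requirement is 0.216286 − 0.0675 − 0.071 = 0.077786.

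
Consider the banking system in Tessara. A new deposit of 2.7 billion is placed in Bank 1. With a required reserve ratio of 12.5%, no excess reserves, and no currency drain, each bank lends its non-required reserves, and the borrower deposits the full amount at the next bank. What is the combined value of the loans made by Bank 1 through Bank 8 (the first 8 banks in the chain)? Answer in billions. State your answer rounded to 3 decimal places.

Bank i lends (1 − rr)^i of the original deposit: Bank 1 lends 2.7·0.8750 = 2.3625, Bank 2 lends 2.7·0.8750² ≈ 2.0672, and so on.
Summing a geometric series: total = 2.7·[0.8750·(1 − 0.8750^8) / (1 − 0.8750)] ≈ 12.4058 billion.

12.406 billion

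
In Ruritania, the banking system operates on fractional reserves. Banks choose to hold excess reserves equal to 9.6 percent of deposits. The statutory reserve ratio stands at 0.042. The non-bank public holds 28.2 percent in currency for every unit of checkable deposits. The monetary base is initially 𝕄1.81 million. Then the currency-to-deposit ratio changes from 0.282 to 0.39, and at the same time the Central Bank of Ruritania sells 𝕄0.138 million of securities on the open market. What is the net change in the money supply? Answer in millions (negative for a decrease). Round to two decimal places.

Before: m₁ = (1 + 0.282) / (0.042 + 0.096 + 0.282) ≈ 3.0524, MB₁ = 1.81, so M₁ = 3.0524 × 1.81 ≈ 5.5248 million.
After: m₂ = (1 + 0.39) / (0.042 + 0.096 + 0.39) ≈ 2.6326, MB₂ = 1.81 − 0.138 = 1.672, so M₂ = 2.6326 × 1.672 ≈ 4.4017 million.
ΔM = M₂ − M₁ = 4.4017 − 5.5248 = -1.1231 million.

-1.12 million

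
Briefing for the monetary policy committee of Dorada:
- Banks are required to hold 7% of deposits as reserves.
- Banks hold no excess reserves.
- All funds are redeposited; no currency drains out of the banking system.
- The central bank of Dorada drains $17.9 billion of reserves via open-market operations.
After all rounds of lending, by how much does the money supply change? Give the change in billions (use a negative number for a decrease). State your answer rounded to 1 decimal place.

The simple money multiplier is m = 1/rr = 1/0.07 ≈ 14.2857.
An open-market sale reduces the monetary base by 17.9 billion, so ΔM = m × ΔMB = 14.2857 × (−17.9) ≈ -255.714 billion.

-255.7 billion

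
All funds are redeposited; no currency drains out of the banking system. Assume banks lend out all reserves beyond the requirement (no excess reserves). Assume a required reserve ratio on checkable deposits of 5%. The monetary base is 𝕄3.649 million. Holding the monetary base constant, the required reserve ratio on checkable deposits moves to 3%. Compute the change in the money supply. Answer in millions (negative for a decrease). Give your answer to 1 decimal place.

𝕄48.7 million

Initially m₁ = 1 / (0.05) = 20, so M₁ = 20 × 3.649 = 72.98 million.
After the change m₂ = 1 / (0.03) ≈ 33.3333, so M₂ = 33.3333 × 3.649 ≈ 121.6332 million.
ΔM = M₂ − M₁ = 121.6332 − 72.98 = 48.6532 million.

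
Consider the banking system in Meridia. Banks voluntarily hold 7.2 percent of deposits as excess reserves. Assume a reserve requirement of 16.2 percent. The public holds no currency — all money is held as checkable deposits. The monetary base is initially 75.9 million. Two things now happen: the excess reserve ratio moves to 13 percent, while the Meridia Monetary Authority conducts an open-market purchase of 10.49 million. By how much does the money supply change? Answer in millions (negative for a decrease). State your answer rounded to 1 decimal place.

-28.5 million

Before: m₁ = 1 / (0.162 + 0.072) ≈ 4.2735, MB₁ = 75.9, so M₁ = 4.2735 × 75.9 ≈ 324.3587 million.
After: m₂ = 1 / (0.162 + 0.13) ≈ 3.4247, MB₂ = 75.9 + 10.49 = 86.39, so M₂ = 3.4247 × 86.39 ≈ 295.8598 million.
ΔM = M₂ − M₁ = 295.8598 − 324.3587 = -28.4989 million.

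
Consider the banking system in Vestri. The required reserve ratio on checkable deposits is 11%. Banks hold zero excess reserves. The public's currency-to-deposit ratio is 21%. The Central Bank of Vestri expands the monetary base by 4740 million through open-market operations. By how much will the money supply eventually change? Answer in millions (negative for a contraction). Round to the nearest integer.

17923 million

The money multiplier is m = (1 + c) / (rr + c) = (1 + 0.21) / (0.11 + 0.21) = 3.78125.
The purchase adds 4740 million of base, so ΔM = m × ΔMB = 3.78125 × (+4740) = 17923.125 million.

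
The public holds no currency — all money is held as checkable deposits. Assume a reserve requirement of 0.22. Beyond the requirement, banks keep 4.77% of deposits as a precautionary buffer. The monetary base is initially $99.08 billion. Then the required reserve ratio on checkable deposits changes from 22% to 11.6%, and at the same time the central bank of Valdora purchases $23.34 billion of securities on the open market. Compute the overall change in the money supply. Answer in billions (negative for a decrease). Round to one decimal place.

$377.7 billion

Before: m₁ = 1 / (0.22 + 0.0477) ≈ 3.73552, MB₁ = 99.08, so M₁ = 3.73552 × 99.08 ≈ 370.1153 billion.
After: m₂ = 1 / (0.116 + 0.0477) ≈ 6.10874, MB₂ = 99.08 + 23.34 = 122.42, so M₂ = 6.10874 × 122.42 ≈ 747.832 billion.
ΔM = M₂ − M₁ = 747.832 − 370.1153 = 377.7167 billion.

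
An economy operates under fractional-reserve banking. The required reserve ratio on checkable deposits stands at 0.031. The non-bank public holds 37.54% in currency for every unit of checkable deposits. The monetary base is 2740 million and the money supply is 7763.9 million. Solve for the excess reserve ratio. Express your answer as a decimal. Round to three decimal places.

Using m = M/MB = 7763.9/2740 ≈ 2.833540. Since m = (1 + c)/(c + rr + e), the denominator satisfies c + rr + e = (1 + c)/m = (1 + 0.3754) / 2.833540 ≈ 0.485400.
With c = 0.3754 and rr = 0.031, the excess reserve ratio is 0.485400 − 0.3754 − 0.031 = 0.079.

0.079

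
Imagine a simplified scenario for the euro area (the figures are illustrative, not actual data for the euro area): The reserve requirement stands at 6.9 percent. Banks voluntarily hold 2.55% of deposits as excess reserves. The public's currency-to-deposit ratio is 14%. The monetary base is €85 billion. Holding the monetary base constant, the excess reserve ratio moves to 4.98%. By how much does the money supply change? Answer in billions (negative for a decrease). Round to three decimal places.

-38.799 billion

Initially m₁ = (1 + 0.14) / (0.069 + 0.0255 + 0.14) ≈ 4.861407, so M₁ = 4.861407 × 85 ≈ 413.2196 billion.
After the change m₂ = (1 + 0.14) / (0.069 + 0.0498 + 0.14) ≈ 4.404946, so M₂ = 4.404946 × 85 ≈ 374.4204 billion.
ΔM = M₂ − M₁ = 374.4204 − 413.2196 = -38.7992 billion.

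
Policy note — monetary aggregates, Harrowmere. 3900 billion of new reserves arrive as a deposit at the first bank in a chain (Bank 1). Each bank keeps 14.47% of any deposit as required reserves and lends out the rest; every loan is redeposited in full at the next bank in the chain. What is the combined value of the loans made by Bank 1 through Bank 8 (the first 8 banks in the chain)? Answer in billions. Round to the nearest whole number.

Bank i lends (1 − rr)^i of the original deposit: Bank 1 lends 3900·0.8553 = 3335.6700, Bank 2 lends 3900·0.8553² ≈ 2852.9986, and so on.
Summing a geometric series: total = 3900·[0.8553·(1 − 0.8553^8) / (1 − 0.8553)] ≈ 16450.5157 billion.

16451 billion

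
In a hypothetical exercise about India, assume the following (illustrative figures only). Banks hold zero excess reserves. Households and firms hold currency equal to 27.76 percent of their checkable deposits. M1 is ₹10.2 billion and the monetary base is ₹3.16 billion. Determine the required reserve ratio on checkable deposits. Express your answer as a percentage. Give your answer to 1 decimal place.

Using m = M/MB = 10.2/3.16 ≈ 3.227848. Since m = (1 + c)/(c + rr + e), the denominator satisfies c + rr + e = (1 + c)/m = (1 + 0.2776) / 3.227848 ≈ 0.395806.
With c = 0.2776 and e = 0, the required reserve ratio on checkable deposits is 0.395806 − 0.2776 − 0 = 0.118206.

11.8%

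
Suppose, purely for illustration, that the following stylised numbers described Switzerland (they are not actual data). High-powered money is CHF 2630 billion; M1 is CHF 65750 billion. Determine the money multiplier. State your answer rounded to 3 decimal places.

25.000

The money multiplier is m = M / MB = 65750 / 2630 = 25.00000.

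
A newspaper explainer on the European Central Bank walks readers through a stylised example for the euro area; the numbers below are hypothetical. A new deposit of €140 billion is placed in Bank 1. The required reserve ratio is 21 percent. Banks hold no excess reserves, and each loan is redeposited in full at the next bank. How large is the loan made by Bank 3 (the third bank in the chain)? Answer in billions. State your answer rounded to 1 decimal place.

Each bank lends a fraction (1 − rr) = 0.7900 of the deposit it receives, so Bank 3 receives 140·0.7900^2 and lends 140·0.7900^3 ≈ 69.0255 billion.

€69.0 billion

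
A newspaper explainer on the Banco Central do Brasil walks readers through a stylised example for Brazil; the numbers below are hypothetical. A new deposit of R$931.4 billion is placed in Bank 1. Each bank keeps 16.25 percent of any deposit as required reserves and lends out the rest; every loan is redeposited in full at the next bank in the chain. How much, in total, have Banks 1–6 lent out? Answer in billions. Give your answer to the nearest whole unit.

Bank i lends (1 − rr)^i of the original deposit: Bank 1 lends 931.4·0.8375 = 780.0475, Bank 2 lends 931.4·0.8375² ≈ 653.2898, and so on.
Summing a geometric series: total = 931.4·[0.8375·(1 − 0.8375^6) / (1 − 0.8375)] ≈ 3143.8490 billion.

R$3144 billion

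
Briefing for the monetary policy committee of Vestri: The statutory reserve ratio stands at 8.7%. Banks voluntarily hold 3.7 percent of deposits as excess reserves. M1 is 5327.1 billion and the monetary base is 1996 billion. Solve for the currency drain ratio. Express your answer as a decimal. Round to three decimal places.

0.401

Using m = M/MB = 5327.1/1996 ≈ 2.668888. From m = (1 + c)/(c + rr + e), rearranging gives 1 + c = m·(c + rr + e), so c·(1 − m) = m·(rr + e) − 1.
Hence c = [m·(rr + e) − 1]/(1 − m) = [2.668888 × (0.087 + 0.037) − 1] / (1 − 2.668888) ≈ 0.400900.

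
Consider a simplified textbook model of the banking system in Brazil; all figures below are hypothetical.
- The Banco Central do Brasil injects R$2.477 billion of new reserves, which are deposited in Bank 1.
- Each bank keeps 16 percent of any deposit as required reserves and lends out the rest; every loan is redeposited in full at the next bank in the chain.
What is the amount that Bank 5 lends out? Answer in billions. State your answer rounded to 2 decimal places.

Each bank lends a fraction (1 − rr) = 0.8400 of the deposit it receives, so Bank 5 receives 2.477·0.8400^4 and lends 2.477·0.8400^5 ≈ 1.0359 billion.

R$1.04 billion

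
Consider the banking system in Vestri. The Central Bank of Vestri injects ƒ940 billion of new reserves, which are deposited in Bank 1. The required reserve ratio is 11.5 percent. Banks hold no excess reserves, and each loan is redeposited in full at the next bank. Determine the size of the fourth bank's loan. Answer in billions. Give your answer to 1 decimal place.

Each bank lends a fraction (1 − rr) = 0.8850 of the deposit it receives, so Bank 4 receives 940·0.8850^3 and lends 940·0.8850^4 ≈ 576.6349 billion.

ƒ576.6 billion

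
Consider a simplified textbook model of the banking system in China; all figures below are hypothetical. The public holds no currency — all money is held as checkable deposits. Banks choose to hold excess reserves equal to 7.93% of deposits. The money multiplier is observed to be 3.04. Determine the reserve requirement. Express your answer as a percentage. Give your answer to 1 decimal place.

25.0%

Using m = 3.04. Since m = (1 + c)/(c + rr + e), the denominator satisfies c + rr + e = (1 + c)/m = (1 + 0) / 3.04 ≈ 0.328947.
With c = 0 and e = 0.0793, the reserve requirement is 0.328947 − 0 − 0.0793 = 0.249647.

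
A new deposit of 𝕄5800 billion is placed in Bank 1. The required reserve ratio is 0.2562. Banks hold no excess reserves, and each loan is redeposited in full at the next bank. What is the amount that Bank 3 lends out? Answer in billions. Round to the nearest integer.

𝕄2387 billion

Each bank lends a fraction (1 − rr) = 0.7438 of the deposit it receives, so Bank 3 receives 5800·0.7438^2 and lends 5800·0.7438^3 ≈ 2386.6928 billion.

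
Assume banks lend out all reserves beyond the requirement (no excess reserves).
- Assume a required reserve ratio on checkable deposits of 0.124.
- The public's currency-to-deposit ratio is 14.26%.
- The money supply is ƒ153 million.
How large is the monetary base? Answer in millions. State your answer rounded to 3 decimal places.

The money multiplier is m = (1 + c) / (rr + c) = (1 + 0.1426) / (0.124 + 0.1426) ≈ 4.2858215.
MB = M / m = 153 / 4.2858215 ≈ 35.6991 million.

ƒ35.699 million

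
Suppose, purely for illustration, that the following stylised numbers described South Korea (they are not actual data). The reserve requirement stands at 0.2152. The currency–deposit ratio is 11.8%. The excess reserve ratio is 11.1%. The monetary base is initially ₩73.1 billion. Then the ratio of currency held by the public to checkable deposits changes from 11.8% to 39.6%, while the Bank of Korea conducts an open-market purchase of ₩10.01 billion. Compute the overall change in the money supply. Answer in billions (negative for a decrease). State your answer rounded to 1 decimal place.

-23.3 billion

Before: m₁ = (1 + 0.118) / (0.2152 + 0.111 + 0.118) ≈ 2.5169, MB₁ = 73.1, so M₁ = 2.5169 × 73.1 ≈ 183.9854 billion.
After: m₂ = (1 + 0.396) / (0.2152 + 0.111 + 0.396) ≈ 1.9330, MB₂ = 73.1 + 10.01 = 83.11, so M₂ = 1.9330 × 83.11 ≈ 160.6516 billion.
ΔM = M₂ − M₁ = 160.6516 − 183.9854 = -23.3338 billion.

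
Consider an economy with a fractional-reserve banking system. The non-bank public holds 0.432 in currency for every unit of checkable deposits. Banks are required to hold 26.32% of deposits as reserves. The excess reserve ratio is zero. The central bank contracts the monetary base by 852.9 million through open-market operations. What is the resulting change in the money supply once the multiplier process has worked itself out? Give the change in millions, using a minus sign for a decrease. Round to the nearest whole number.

-1757 million

The money multiplier is m = (1 + c) / (rr + c) = (1 + 0.432) / (0.2632 + 0.432) ≈ 2.0598.
The sale removes 852.9 million of base, so ΔM = m × ΔMB = 2.0598 × (−852.9) ≈ -1756.8034 million.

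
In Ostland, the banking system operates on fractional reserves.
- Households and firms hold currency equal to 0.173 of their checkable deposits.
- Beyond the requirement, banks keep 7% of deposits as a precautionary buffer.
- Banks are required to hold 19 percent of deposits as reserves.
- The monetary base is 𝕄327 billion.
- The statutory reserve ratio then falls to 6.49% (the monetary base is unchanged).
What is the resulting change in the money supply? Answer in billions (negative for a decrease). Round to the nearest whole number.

𝕄360 billion

Initially m₁ = (1 + 0.173) / (0.19 + 0.07 + 0.173) ≈ 2.7090, so M₁ = 2.7090 × 327 = 885.843 billion.
After the change m₂ = (1 + 0.173) / (0.0649 + 0.07 + 0.173) ≈ 3.8097, so M₂ = 3.8097 × 327 = 1245.7719 billion.
ΔM = M₂ − M₁ = 1245.7719 − 885.843 = 359.9289 billion.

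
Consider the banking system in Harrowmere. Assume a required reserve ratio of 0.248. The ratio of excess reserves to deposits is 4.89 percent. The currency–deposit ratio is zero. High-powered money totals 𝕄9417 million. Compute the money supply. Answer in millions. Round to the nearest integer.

The money multiplier is m = 1 / (rr + e) = 1 / (0.248 + 0.0489) ≈ 3.36814.
So M = m × MB = 3.36814 × 9417 ≈ 31717.7744 million.

𝕄31718 million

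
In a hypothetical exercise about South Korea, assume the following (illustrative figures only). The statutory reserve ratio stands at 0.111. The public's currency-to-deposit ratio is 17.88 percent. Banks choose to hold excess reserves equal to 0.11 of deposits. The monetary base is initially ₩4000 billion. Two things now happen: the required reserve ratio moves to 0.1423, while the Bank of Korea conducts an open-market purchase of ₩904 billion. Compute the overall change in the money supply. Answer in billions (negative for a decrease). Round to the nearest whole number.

Before: m₁ = (1 + 0.1788) / (0.111 + 0.11 + 0.1788) ≈ 2.94847, MB₁ = 4000, so M₁ = 2.94847 × 4000 = 11793.88 billion.
After: m₂ = (1 + 0.1788) / (0.1423 + 0.11 + 0.1788) ≈ 2.73440, MB₂ = 4000 + 904 = 4904, so M₂ = 2.73440 × 4904 = 13409.4976 billion.
ΔM = M₂ − M₁ = 13409.4976 − 11793.88 = 1615.6176 billion.

₩1616 billion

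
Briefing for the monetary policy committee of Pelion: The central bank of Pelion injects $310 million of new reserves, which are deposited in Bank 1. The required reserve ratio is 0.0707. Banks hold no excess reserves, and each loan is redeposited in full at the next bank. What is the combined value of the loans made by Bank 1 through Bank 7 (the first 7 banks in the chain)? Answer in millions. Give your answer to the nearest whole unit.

$1636 million

Bank i lends (1 − rr)^i of the original deposit: Bank 1 lends 310·0.9293 = 288.0830, Bank 2 lends 310·0.9293² ≈ 267.7155, and so on.
Summing a geometric series: total = 310·[0.9293·(1 − 0.9293^7) / (1 − 0.9293)] ≈ 1635.8479 million.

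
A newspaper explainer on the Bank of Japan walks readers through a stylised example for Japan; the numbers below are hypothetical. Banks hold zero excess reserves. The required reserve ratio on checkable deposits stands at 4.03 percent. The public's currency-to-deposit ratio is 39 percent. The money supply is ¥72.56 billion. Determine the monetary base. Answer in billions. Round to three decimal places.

¥22.462 billion

The money multiplier is m = (1 + c) / (rr + c) = (1 + 0.39) / (0.0403 + 0.39) ≈ 3.230304.
MB = M / m = 72.56 / 3.230304 ≈ 22.4623 billion.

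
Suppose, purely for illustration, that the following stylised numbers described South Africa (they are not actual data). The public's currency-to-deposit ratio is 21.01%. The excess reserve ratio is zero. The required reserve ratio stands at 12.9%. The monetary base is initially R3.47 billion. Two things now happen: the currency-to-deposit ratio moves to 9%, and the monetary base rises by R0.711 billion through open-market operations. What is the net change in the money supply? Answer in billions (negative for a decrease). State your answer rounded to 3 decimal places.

Before: m₁ = (1 + 0.2101) / (0.129 + 0.2101) ≈ 3.56856, MB₁ = 3.47, so M₁ = 3.56856 × 3.47 ≈ 12.3829 billion.
After: m₂ = (1 + 0.09) / (0.129 + 0.09) ≈ 4.97717, MB₂ = 3.47 + 0.711 = 4.181, so M₂ = 4.97717 × 4.181 ≈ 20.8095 billion.
ΔM = M₂ − M₁ = 20.8095 − 12.3829 = 8.4266 billion.

R8.427 billion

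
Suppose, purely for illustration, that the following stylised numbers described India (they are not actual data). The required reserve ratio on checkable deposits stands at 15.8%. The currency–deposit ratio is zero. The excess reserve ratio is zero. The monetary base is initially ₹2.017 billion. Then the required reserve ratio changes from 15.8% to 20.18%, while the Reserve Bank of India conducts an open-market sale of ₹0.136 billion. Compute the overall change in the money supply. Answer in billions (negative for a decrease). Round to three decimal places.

Before: m₁ = 1 / (0.158) ≈ 6.32911, MB₁ = 2.017, so M₁ = 6.32911 × 2.017 ≈ 12.7658 billion.
After: m₂ = 1 / (0.2018) ≈ 4.95540, MB₂ = 2.017 − 0.136 = 1.881, so M₂ = 4.95540 × 1.881 ≈ 9.3211 billion.
ΔM = M₂ − M₁ = 9.3211 − 12.7658 = -3.4447 billion.

-3.445 billion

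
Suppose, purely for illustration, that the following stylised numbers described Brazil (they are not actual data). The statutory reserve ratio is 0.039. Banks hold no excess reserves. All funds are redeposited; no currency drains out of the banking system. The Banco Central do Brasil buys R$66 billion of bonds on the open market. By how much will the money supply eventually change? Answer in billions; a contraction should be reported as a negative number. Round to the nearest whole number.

R$1692 billion

The simple money multiplier is m = 1/rr = 1/0.039 ≈ 25.6410.
An open-market purchase increases the monetary base by 66 billion, so ΔM = m × ΔMB = 25.6410 × 66 = 1692.306 billion.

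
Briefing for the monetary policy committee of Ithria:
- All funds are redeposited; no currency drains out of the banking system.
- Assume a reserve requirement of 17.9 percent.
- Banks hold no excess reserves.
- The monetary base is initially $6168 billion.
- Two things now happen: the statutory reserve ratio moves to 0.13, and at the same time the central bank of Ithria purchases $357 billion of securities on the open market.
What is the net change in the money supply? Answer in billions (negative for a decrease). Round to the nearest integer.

$15734 billion

Before: m₁ = 1 / (0.179) ≈ 5.58659, MB₁ = 6168, so M₁ = 5.58659 × 6168 ≈ 34458.0871 billion.
After: m₂ = 1 / (0.13) ≈ 7.69231, MB₂ = 6168 + 357 = 6525, so M₂ = 7.69231 × 6525 ≈ 50192.3227 billion.
ΔM = M₂ − M₁ = 50192.3227 − 34458.0871 = 15734.2356 billion.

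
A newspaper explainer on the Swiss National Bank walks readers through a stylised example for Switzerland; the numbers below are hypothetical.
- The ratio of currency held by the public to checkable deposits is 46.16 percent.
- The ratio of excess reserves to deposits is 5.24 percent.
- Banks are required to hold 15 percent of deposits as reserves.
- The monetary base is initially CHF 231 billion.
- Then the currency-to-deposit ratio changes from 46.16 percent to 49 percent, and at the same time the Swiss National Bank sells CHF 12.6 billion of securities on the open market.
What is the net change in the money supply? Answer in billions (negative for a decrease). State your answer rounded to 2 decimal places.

-38.50 billion

Before: m₁ = (1 + 0.4616) / (0.15 + 0.0524 + 0.4616) ≈ 2.201205, MB₁ = 231, so M₁ = 2.201205 × 231 ≈ 508.4784 billion.
After: m₂ = (1 + 0.49) / (0.15 + 0.0524 + 0.49) ≈ 2.151935, MB₂ = 231 − 12.6 = 218.4, so M₂ = 2.151935 × 218.4 ≈ 469.9826 billion.
ΔM = M₂ − M₁ = 469.9826 − 508.4784 = -38.4958 billion.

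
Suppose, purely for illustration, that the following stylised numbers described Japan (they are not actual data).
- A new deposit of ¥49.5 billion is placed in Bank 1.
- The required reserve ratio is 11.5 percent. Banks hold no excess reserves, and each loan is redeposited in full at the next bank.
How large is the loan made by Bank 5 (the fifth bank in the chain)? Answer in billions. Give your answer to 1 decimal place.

Each bank lends a fraction (1 − rr) = 0.8850 of the deposit it receives, so Bank 5 receives 49.5·0.8850^4 and lends 49.5·0.8850^5 ≈ 26.8733 billion.

¥26.9 billion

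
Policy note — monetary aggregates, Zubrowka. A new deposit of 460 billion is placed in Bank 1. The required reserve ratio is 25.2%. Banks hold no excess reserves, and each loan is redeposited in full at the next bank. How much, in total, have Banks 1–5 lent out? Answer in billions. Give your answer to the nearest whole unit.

1046 billion

Bank i lends (1 − rr)^i of the original deposit: Bank 1 lends 460·0.7480 = 344.0800, Bank 2 lends 460·0.7480² ≈ 257.3718, and so on.
Summing a geometric series: total = 460·[0.7480·(1 − 0.7480^5) / (1 − 0.7480)] ≈ 1045.6790 billion.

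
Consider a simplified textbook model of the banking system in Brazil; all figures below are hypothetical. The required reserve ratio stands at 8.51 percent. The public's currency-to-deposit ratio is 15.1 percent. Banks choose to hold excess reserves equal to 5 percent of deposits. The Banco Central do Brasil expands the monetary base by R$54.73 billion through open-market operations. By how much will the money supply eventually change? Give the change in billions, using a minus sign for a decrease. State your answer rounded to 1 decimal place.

R$220.2 billion

The money multiplier is m = (1 + c) / (rr + e + c) = (1 + 0.151) / (0.0851 + 0.05 + 0.151) ≈ 4.0231.
The purchase adds 54.73 billion of base, so ΔM = m × ΔMB = 4.0231 × (+54.73) ≈ 220.1843 billion.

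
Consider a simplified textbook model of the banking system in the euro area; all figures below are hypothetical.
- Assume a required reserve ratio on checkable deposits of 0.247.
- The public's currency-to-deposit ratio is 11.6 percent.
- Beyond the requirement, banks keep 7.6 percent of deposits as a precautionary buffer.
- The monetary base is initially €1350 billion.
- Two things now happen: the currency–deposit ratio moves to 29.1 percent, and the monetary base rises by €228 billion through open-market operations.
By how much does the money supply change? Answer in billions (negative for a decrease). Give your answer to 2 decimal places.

-113.98 billion

Before: m₁ = (1 + 0.116) / (0.247 + 0.076 + 0.116) ≈ 2.5421412, MB₁ = 1350, so M₁ = 2.5421412 × 1350 ≈ 3431.8906 billion.
After: m₂ = (1 + 0.291) / (0.247 + 0.076 + 0.291) ≈ 2.1026059, MB₂ = 1350 + 228 = 1578, so M₂ = 2.1026059 × 1578 ≈ 3317.9121 billion.
ΔM = M₂ − M₁ = 3317.9121 − 3431.8906 = -113.9785 billion.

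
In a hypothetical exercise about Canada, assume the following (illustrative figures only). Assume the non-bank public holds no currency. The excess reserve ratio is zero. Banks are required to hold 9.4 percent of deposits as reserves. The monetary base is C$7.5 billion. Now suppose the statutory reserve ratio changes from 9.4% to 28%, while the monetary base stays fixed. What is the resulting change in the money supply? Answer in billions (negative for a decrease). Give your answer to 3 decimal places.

Initially m₁ = 1 / (0.094) ≈ 10.63830, so M₁ = 10.63830 × 7.5 ≈ 79.7873 billion.
After the change m₂ = 1 / (0.28) ≈ 3.57143, so M₂ = 3.57143 × 7.5 ≈ 26.7857 billion.
ΔM = M₂ − M₁ = 26.7857 − 79.7873 = -53.0016 billion.

-53.002 billion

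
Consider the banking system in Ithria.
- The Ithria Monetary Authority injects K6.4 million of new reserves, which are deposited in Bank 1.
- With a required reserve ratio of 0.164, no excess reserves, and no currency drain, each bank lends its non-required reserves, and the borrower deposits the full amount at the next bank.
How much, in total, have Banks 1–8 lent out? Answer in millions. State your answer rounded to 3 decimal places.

Bank i lends (1 − rr)^i of the original deposit: Bank 1 lends 6.4·0.8360 = 5.3504, Bank 2 lends 6.4·0.8360² ≈ 4.4729, and so on.
Summing a geometric series: total = 6.4·[0.8360·(1 − 0.8360^8) / (1 − 0.8360)] ≈ 24.8406 million.

K24.841 million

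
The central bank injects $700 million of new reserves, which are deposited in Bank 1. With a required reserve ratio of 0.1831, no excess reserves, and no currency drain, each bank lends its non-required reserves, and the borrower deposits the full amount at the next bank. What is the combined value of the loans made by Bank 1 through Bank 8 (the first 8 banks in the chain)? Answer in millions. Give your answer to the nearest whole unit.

Bank i lends (1 − rr)^i of the original deposit: Bank 1 lends 700·0.8169 = 571.8300, Bank 2 lends 700·0.8169² ≈ 467.1279, and so on.
Summing a geometric series: total = 700·[0.8169·(1 − 0.8169^8) / (1 − 0.8169)] ≈ 2503.7066 million.

$2504 million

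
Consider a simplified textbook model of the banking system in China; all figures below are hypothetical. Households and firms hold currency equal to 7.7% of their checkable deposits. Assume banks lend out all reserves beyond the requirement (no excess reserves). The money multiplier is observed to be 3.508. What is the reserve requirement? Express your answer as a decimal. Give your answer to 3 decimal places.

Using m = 3.508. Since m = (1 + c)/(c + rr + e), the denominator satisfies c + rr + e = (1 + c)/m = (1 + 0.077) / 3.508 ≈ 0.307013.
With c = 0.077 and e = 0, the reserve requirement is 0.307013 − 0.077 − 0 = 0.230013.

0.230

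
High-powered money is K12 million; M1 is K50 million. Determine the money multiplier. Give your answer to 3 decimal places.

4.167

The money multiplier is m = M / MB = 50 / 12 ≈ 4.16667.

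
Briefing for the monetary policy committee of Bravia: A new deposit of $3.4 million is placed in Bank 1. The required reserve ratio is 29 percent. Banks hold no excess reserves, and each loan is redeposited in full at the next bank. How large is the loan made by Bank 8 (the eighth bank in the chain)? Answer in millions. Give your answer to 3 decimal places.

Each bank lends a fraction (1 − rr) = 0.7100 of the deposit it receives, so Bank 8 receives 3.4·0.7100^7 and lends 3.4·0.7100^8 ≈ 0.2196 million.

$0.220 million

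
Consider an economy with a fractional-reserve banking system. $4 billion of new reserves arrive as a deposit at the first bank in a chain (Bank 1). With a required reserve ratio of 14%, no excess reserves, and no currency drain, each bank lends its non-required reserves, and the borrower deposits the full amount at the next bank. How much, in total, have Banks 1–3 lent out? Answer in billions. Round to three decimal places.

$8.943 billion

Bank i lends (1 − rr)^i of the original deposit: Bank 1 lends 4·0.8600 = 3.4400, Bank 2 lends 4·0.8600² = 2.9584, and so on.
Summing a geometric series: total = 4·[0.8600·(1 − 0.8600^3) / (1 − 0.8600)] ≈ 8.9426 billion.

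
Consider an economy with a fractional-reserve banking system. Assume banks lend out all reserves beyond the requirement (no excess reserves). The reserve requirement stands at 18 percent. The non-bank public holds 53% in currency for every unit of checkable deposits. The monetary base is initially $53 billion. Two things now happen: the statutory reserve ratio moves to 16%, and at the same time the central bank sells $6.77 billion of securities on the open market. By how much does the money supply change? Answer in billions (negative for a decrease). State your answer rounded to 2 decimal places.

-11.70 billion

Before: m₁ = (1 + 0.53) / (0.18 + 0.53) ≈ 2.15493, MB₁ = 53, so M₁ = 2.15493 × 53 ≈ 114.2113 billion.
After: m₂ = (1 + 0.53) / (0.16 + 0.53) ≈ 2.21739, MB₂ = 53 − 6.77 = 46.23, so M₂ = 2.21739 × 46.23 ≈ 102.5099 billion.
ΔM = M₂ − M₁ = 102.5099 − 114.2113 = -11.7014 billion.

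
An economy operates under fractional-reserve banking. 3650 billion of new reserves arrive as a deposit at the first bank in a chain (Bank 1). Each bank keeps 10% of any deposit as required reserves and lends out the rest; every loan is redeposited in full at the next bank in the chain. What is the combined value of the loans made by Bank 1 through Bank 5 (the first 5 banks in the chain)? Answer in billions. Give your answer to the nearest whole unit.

Bank i lends (1 − rr)^i of the original deposit: Bank 1 lends 3650·0.9000 = 3285.0000, Bank 2 lends 3650·0.9000² = 2956.5000, and so on.
Summing a geometric series: total = 3650·[0.9000·(1 − 0.9000^5) / (1 − 0.9000)] = 13452.4035 billion.

13452 billion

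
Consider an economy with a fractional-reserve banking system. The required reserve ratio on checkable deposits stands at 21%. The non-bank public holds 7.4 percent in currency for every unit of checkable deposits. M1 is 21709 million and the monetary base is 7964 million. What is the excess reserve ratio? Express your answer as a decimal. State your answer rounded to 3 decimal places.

0.110

Using m = M/MB = 21709/7964 ≈ 2.725892. Since m = (1 + c)/(c + rr + e), the denominator satisfies c + rr + e = (1 + c)/m = (1 + 0.074) / 2.725892 ≈ 0.393999.
With c = 0.074 and rr = 0.21, the excess reserve ratio is 0.393999 − 0.074 − 0.21 = 0.109999.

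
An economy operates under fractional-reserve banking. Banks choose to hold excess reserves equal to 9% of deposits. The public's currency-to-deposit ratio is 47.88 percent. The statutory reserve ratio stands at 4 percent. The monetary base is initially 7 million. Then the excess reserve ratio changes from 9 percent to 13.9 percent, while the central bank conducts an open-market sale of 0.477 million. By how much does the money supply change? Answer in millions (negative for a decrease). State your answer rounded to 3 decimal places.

Before: m₁ = (1 + 0.4788) / (0.04 + 0.09 + 0.4788) ≈ 2.42904, MB₁ = 7, so M₁ = 2.42904 × 7 ≈ 17.0033 million.
After: m₂ = (1 + 0.4788) / (0.04 + 0.139 + 0.4788) ≈ 2.24810, MB₂ = 7 − 0.477 = 6.523, so M₂ = 2.24810 × 6.523 ≈ 14.6644 million.
ΔM = M₂ − M₁ = 14.6644 − 17.0033 = -2.3389 million.

-2.339 million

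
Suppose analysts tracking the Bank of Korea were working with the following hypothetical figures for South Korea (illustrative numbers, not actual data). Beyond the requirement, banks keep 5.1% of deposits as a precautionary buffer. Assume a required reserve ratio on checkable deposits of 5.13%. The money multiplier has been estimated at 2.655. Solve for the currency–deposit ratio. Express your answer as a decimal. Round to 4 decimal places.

0.4401

Using m = 2.655. From m = (1 + c)/(c + rr + e), rearranging gives 1 + c = m·(c + rr + e), so c·(1 − m) = m·(rr + e) − 1.
Hence c = [m·(rr + e) − 1]/(1 − m) = [2.655 × (0.0513 + 0.051) − 1] / (1 − 2.655) ≈ 0.440117.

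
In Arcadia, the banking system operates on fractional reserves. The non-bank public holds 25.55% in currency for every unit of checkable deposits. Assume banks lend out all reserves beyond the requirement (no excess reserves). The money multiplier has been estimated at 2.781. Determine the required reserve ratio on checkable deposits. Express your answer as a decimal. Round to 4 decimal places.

0.1960

Using m = 2.781. Since m = (1 + c)/(c + rr + e), the denominator satisfies c + rr + e = (1 + c)/m = (1 + 0.2555) / 2.781 ≈ 0.451456.
With c = 0.2555 and e = 0, the required reserve ratio on checkable deposits is 0.451456 − 0.2555 − 0 = 0.195956.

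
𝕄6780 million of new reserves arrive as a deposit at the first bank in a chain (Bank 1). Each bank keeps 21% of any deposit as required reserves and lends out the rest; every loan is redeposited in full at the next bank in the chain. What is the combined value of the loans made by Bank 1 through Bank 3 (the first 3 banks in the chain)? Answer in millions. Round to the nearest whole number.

Bank i lends (1 − rr)^i of the original deposit: Bank 1 lends 6780·0.7900 = 5356.2000, Bank 2 lends 6780·0.7900² = 4231.3980, and so on.
Summing a geometric series: total = 6780·[0.7900·(1 − 0.7900^3) / (1 − 0.7900)] ≈ 12930.4024 million.

𝕄12930 million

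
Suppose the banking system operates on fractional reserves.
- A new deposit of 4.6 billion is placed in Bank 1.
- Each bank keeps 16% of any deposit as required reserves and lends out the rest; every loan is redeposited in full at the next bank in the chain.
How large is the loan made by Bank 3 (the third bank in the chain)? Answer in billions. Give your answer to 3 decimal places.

2.726 billion

Each bank lends a fraction (1 − rr) = 0.8400 of the deposit it receives, so Bank 3 receives 4.6·0.8400^2 and lends 4.6·0.8400^3 ≈ 2.7264 billion.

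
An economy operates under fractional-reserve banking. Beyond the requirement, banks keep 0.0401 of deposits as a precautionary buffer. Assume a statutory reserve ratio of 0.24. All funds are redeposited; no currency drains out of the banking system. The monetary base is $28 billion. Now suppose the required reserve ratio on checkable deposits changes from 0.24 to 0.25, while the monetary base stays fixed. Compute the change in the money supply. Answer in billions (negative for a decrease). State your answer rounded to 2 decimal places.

Initially m₁ = 1 / (0.24 + 0.0401) ≈ 3.57015, so M₁ = 3.57015 × 28 = 99.9642 billion.
After the change m₂ = 1 / (0.25 + 0.0401) ≈ 3.44709, so M₂ = 3.44709 × 28 ≈ 96.5185 billion.
ΔM = M₂ − M₁ = 96.5185 − 99.9642 = -3.4457 billion.

-3.45 billion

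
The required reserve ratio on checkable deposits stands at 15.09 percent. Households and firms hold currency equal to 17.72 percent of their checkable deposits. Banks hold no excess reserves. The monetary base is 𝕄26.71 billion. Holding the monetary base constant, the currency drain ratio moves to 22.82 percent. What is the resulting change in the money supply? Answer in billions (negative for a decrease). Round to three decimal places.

Initially m₁ = (1 + 0.1772) / (0.1509 + 0.1772) ≈ 3.587931, so M₁ = 3.587931 × 26.71 ≈ 95.8336 billion.
After the change m₂ = (1 + 0.2282) / (0.1509 + 0.2282) ≈ 3.239778, so M₂ = 3.239778 × 26.71 ≈ 86.5345 billion.
ΔM = M₂ − M₁ = 86.5345 − 95.8336 = -9.2991 billion.

-9.299 billion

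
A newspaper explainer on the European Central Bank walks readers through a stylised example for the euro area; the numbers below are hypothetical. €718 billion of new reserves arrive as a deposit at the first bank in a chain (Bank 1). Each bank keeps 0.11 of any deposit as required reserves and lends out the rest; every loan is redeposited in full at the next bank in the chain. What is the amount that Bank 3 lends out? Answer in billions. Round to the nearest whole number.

€506 billion

Each bank lends a fraction (1 − rr) = 0.8900 of the deposit it receives, so Bank 3 receives 718·0.8900^2 and lends 718·0.8900^3 ≈ 506.1677 billion.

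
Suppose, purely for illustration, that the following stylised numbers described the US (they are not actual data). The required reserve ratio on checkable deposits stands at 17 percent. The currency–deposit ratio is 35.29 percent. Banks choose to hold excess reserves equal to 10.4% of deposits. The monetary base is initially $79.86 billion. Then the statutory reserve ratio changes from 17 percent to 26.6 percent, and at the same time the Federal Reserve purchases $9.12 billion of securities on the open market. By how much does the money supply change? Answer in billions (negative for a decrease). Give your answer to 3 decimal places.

-5.819 billion

Before: m₁ = (1 + 0.3529) / (0.17 + 0.104 + 0.3529) ≈ 2.158079, MB₁ = 79.86, so M₁ = 2.158079 × 79.86 ≈ 172.3442 billion.
After: m₂ = (1 + 0.3529) / (0.266 + 0.104 + 0.3529) ≈ 1.871490, MB₂ = 79.86 + 9.12 = 88.98, so M₂ = 1.871490 × 88.98 ≈ 166.5252 billion.
ΔM = M₂ − M₁ = 166.5252 − 172.3442 = -5.819 billion.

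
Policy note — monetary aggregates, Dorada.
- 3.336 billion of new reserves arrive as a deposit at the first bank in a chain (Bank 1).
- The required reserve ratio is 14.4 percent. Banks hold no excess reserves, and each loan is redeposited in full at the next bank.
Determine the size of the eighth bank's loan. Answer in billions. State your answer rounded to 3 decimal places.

0.962 billion

Each bank lends a fraction (1 − rr) = 0.8560 of the deposit it receives, so Bank 8 receives 3.336·0.8560^7 and lends 3.336·0.8560^8 ≈ 0.9616 billion.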